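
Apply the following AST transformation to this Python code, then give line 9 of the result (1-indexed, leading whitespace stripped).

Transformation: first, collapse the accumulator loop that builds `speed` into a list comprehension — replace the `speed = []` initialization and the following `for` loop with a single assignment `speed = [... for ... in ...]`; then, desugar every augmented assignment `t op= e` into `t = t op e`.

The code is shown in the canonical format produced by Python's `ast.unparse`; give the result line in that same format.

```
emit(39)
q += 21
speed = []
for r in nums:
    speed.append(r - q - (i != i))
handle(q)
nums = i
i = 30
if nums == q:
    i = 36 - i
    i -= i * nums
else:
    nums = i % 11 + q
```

Transformed code:
emit(39)
q = q + 21
speed = [r - q - (i != i) for r in nums]
handle(q)
nums = i
i = 30
if nums == q:
    i = 36 - i
    i = i - i * nums
else:
    nums = i % 11 + q

i = i - i * nums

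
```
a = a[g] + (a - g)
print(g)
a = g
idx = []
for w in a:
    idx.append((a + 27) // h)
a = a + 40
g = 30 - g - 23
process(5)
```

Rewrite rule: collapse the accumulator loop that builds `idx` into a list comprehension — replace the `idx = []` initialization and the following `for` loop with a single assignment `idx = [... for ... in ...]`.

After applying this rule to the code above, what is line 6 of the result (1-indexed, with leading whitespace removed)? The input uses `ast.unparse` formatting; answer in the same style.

g = 30 - g - 23

Transformed code:
a = a[g] + (a - g)
print(g)
a = g
idx = [(a + 27) // h for w in a]
a = a + 40
g = 30 - g - 23
process(5)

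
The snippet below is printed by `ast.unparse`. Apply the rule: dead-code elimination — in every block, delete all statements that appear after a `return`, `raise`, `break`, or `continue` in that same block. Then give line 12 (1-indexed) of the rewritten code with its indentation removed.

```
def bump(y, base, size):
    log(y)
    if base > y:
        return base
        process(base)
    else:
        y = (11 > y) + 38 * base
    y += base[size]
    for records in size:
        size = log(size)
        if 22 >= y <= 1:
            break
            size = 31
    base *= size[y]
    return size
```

Transformed code:
def bump(y, base, size):
    log(y)
    if base > y:
        return base
    else:
        y = (11 > y) + 38 * base
    y += base[size]
    for records in size:
        size = log(size)
        if 22 >= y <= 1:
            break
    base *= size[y]
    return size

base *= size[y]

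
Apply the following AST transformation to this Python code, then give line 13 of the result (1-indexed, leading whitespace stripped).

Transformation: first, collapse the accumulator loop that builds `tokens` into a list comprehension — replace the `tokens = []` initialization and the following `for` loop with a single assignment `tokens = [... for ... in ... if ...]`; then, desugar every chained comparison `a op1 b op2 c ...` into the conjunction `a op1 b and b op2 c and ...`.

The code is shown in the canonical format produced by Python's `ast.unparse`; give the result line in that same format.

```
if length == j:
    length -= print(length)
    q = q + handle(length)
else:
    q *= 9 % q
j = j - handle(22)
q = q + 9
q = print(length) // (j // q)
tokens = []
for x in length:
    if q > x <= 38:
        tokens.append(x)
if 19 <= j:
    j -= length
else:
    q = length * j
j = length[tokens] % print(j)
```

q = length * j

Transformed code:
if length == j:
    length -= print(length)
    q = q + handle(length)
else:
    q *= 9 % q
j = j - handle(22)
q = q + 9
q = print(length) // (j // q)
tokens = [x for x in length if q > x and x <= 38]
if 19 <= j:
    j -= length
else:
    q = length * j
j = length[tokens] % print(j)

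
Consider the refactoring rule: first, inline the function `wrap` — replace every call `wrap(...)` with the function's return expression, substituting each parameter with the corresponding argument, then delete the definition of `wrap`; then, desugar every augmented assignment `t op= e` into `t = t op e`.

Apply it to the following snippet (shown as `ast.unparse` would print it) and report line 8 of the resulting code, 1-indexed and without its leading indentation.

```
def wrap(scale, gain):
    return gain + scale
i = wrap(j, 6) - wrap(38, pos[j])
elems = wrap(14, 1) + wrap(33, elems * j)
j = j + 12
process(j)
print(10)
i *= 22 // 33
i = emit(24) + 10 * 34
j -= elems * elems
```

j = j - elems * elems

Transformed code:
i = 6 + j - (pos[j] + 38)
elems = 1 + 14 + (elems * j + 33)
j = j + 12
process(j)
print(10)
i = i * (22 // 33)
i = emit(24) + 10 * 34
j = j - elems * elems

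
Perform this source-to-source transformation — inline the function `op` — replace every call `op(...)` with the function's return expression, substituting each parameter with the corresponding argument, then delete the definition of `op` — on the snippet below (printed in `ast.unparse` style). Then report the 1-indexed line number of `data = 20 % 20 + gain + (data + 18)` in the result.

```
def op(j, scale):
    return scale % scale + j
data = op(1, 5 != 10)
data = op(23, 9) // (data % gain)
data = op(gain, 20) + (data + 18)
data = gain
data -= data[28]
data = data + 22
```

Transformed code:
data = (5 != 10) % (5 != 10) + 1
data = (9 % 9 + 23) // (data % gain)
data = 20 % 20 + gain + (data + 18)
data = gain
data -= data[28]
data = data + 22

3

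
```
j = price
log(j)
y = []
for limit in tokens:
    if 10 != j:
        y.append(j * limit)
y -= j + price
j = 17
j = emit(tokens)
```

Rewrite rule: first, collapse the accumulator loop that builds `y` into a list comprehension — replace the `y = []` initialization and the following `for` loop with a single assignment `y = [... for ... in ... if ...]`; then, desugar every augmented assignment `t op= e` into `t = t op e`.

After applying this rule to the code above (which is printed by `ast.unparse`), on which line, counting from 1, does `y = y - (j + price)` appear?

4

Transformed code:
j = price
log(j)
y = [j * limit for limit in tokens if 10 != j]
y = y - (j + price)
j = 17
j = emit(tokens)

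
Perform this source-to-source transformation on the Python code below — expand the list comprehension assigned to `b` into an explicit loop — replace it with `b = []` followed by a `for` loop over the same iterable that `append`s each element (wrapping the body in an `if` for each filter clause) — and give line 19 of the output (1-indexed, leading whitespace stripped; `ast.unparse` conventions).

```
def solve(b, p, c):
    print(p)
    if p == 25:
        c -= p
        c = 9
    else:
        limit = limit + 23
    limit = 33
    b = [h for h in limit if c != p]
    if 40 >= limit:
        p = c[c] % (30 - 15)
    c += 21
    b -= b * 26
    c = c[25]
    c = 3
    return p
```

Transformed code:
def solve(b, p, c):
    print(p)
    if p == 25:
        c -= p
        c = 9
    else:
        limit = limit + 23
    limit = 33
    b = []
    for h in limit:
        if c != p:
            b.append(h)
    if 40 >= limit:
        p = c[c] % (30 - 15)
    c += 21
    b -= b * 26
    c = c[25]
    c = 3
    return p

return p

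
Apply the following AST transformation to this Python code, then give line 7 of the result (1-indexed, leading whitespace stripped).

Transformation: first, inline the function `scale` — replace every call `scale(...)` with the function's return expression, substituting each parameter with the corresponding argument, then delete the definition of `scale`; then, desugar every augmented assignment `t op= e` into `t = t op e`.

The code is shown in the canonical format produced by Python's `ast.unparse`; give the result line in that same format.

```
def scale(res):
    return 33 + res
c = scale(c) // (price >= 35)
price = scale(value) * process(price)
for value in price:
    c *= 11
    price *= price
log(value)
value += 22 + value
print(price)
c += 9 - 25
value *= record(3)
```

Transformed code:
c = (33 + c) // (price >= 35)
price = (33 + value) * process(price)
for value in price:
    c = c * 11
    price = price * price
log(value)
value = value + (22 + value)
print(price)
c = c + (9 - 25)
value = value * record(3)

value = value + (22 + value)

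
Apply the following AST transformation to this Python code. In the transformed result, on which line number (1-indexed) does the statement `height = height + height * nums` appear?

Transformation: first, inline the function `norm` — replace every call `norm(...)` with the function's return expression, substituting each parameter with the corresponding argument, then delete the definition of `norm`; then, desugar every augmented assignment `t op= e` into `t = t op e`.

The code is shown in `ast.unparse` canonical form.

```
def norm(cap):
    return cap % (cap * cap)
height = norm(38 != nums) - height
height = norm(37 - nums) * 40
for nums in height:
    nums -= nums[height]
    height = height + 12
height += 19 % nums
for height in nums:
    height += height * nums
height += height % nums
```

Transformed code:
height = (38 != nums) % ((38 != nums) * (38 != nums)) - height
height = (37 - nums) % ((37 - nums) * (37 - nums)) * 40
for nums in height:
    nums = nums - nums[height]
    height = height + 12
height = height + 19 % nums
for height in nums:
    height = height + height * nums
height = height + height % nums

8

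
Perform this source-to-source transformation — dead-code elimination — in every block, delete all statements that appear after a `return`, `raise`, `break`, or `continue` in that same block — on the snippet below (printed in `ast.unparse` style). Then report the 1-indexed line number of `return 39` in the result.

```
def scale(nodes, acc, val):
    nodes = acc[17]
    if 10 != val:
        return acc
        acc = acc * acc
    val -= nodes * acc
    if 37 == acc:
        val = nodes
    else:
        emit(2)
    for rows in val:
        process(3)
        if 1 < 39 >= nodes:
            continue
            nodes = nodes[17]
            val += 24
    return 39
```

Transformed code:
def scale(nodes, acc, val):
    nodes = acc[17]
    if 10 != val:
        return acc
    val -= nodes * acc
    if 37 == acc:
        val = nodes
    else:
        emit(2)
    for rows in val:
        process(3)
        if 1 < 39 >= nodes:
            continue
    return 39

14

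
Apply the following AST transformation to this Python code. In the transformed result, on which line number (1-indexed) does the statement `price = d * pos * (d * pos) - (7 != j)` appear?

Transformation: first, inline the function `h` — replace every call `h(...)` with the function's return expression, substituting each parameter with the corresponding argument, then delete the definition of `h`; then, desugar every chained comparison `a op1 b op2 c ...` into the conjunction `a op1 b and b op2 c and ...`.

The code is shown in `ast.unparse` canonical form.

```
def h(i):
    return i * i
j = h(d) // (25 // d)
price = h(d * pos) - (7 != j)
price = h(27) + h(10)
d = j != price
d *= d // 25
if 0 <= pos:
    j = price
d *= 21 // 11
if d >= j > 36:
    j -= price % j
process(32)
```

Transformed code:
j = d * d // (25 // d)
price = d * pos * (d * pos) - (7 != j)
price = 27 * 27 + 10 * 10
d = j != price
d *= d // 25
if 0 <= pos:
    j = price
d *= 21 // 11
if d >= j and j > 36:
    j -= price % j
process(32)

2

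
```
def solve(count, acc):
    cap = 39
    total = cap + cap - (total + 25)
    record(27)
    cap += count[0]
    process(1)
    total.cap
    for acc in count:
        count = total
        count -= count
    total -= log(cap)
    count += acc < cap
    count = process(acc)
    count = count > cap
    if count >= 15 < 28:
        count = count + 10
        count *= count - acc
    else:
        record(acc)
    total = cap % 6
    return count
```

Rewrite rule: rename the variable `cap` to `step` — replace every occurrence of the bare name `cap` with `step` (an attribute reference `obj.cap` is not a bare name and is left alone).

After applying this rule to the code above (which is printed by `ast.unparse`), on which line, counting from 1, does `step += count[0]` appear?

Transformed code:
def solve(count, acc):
    step = 39
    total = step + step - (total + 25)
    record(27)
    step += count[0]
    process(1)
    total.cap
    for acc in count:
        count = total
        count -= count
    total -= log(step)
    count += acc < step
    count = process(acc)
    count = count > step
    if count >= 15 < 28:
        count = count + 10
        count *= count - acc
    else:
        record(acc)
    total = step % 6
    return count

5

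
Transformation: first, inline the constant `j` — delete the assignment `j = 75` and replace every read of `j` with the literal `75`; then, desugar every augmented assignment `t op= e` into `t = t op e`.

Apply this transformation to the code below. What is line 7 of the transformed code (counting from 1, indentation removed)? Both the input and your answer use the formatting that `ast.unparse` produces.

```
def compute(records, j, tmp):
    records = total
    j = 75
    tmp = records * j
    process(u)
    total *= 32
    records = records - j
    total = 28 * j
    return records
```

total = 28 * 75

Transformed code:
def compute(records, j, tmp):
    records = total
    tmp = records * 75
    process(u)
    total = total * 32
    records = records - 75
    total = 28 * 75
    return records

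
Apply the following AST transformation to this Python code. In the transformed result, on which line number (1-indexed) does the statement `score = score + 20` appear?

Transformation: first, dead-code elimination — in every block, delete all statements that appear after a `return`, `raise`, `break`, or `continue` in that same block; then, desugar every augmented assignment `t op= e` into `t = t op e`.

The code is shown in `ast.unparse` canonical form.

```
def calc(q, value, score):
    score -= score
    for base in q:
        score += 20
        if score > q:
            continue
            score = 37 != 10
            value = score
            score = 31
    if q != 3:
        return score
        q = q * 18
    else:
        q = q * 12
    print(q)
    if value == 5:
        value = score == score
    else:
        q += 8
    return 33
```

4

Transformed code:
def calc(q, value, score):
    score = score - score
    for base in q:
        score = score + 20
        if score > q:
            continue
    if q != 3:
        return score
    else:
        q = q * 12
    print(q)
    if value == 5:
        value = score == score
    else:
        q = q + 8
    return 33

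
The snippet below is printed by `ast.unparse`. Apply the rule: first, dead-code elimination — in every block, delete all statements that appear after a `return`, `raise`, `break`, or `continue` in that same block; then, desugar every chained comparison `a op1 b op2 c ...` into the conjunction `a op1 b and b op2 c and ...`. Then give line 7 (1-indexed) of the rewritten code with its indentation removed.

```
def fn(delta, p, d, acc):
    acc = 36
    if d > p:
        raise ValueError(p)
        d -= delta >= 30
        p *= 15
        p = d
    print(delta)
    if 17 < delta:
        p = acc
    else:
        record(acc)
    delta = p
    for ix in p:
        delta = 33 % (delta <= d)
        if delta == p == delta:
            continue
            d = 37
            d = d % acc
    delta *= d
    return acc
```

p = acc

Transformed code:
def fn(delta, p, d, acc):
    acc = 36
    if d > p:
        raise ValueError(p)
    print(delta)
    if 17 < delta:
        p = acc
    else:
        record(acc)
    delta = p
    for ix in p:
        delta = 33 % (delta <= d)
        if delta == p and p == delta:
            continue
    delta *= d
    return acc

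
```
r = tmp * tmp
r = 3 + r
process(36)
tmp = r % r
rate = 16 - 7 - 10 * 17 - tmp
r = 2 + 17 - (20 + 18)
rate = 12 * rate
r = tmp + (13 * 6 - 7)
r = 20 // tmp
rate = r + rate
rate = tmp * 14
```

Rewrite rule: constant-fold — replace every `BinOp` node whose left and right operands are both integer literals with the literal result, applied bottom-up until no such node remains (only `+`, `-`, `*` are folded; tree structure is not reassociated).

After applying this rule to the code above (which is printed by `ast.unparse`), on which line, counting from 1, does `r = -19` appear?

6

Transformed code:
r = tmp * tmp
r = 3 + r
process(36)
tmp = r % r
rate = -161 - tmp
r = -19
rate = 12 * rate
r = tmp + 71
r = 20 // tmp
rate = r + rate
rate = tmp * 14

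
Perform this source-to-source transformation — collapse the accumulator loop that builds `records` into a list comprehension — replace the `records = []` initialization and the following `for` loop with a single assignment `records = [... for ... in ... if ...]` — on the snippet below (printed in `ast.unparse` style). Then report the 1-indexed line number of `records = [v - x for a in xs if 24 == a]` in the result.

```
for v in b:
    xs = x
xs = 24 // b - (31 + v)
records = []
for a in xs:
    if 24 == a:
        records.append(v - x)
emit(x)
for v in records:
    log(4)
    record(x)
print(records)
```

Transformed code:
for v in b:
    xs = x
xs = 24 // b - (31 + v)
records = [v - x for a in xs if 24 == a]
emit(x)
for v in records:
    log(4)
    record(x)
print(records)

4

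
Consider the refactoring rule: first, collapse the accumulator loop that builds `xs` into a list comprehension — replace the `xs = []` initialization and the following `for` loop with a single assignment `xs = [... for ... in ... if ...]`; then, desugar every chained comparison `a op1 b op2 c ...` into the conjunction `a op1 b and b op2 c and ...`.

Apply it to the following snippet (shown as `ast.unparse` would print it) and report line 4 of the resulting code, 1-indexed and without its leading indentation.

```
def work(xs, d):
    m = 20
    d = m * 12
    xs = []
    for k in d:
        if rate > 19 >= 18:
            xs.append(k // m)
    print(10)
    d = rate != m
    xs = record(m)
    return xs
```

Transformed code:
def work(xs, d):
    m = 20
    d = m * 12
    xs = [k // m for k in d if rate > 19 and 19 >= 18]
    print(10)
    d = rate != m
    xs = record(m)
    return xs

xs = [k // m for k in d if rate > 19 and 19 >= 18]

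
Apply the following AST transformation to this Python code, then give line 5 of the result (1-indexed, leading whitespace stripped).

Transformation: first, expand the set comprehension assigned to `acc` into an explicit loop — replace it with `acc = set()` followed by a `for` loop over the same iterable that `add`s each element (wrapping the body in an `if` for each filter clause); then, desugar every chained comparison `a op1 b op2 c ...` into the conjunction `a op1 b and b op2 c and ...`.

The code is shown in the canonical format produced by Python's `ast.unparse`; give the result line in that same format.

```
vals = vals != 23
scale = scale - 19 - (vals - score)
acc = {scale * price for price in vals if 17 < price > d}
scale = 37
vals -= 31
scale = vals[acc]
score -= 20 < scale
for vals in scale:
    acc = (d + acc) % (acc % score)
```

if 17 < price and price > d:

Transformed code:
vals = vals != 23
scale = scale - 19 - (vals - score)
acc = set()
for price in vals:
    if 17 < price and price > d:
        acc.add(scale * price)
scale = 37
vals -= 31
scale = vals[acc]
score -= 20 < scale
for vals in scale:
    acc = (d + acc) % (acc % score)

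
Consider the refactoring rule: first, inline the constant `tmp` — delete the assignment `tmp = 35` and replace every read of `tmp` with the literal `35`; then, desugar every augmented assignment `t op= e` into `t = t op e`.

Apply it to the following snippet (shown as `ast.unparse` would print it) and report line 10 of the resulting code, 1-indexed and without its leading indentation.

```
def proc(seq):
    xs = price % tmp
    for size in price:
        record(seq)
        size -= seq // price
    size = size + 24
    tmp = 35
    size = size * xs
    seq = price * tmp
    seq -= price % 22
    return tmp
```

Transformed code:
def proc(seq):
    xs = price % 35
    for size in price:
        record(seq)
        size = size - seq // price
    size = size + 24
    size = size * xs
    seq = price * 35
    seq = seq - price % 22
    return 35

return 35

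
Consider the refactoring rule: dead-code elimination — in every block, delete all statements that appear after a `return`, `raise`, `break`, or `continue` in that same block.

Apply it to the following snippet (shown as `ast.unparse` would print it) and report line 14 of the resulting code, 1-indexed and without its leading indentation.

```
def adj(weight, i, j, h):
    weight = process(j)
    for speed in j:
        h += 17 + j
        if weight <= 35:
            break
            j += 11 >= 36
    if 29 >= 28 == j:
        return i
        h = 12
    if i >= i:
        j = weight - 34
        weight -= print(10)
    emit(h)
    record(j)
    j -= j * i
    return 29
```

Transformed code:
def adj(weight, i, j, h):
    weight = process(j)
    for speed in j:
        h += 17 + j
        if weight <= 35:
            break
    if 29 >= 28 == j:
        return i
    if i >= i:
        j = weight - 34
        weight -= print(10)
    emit(h)
    record(j)
    j -= j * i
    return 29

j -= j * i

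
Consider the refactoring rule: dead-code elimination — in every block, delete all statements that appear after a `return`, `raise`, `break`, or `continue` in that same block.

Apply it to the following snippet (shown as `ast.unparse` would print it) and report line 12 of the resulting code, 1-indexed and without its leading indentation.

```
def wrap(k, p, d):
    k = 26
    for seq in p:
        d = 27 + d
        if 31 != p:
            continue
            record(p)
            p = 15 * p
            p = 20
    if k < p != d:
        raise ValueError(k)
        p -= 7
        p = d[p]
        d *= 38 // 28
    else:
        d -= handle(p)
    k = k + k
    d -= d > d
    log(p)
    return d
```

d -= d > d

Transformed code:
def wrap(k, p, d):
    k = 26
    for seq in p:
        d = 27 + d
        if 31 != p:
            continue
    if k < p != d:
        raise ValueError(k)
    else:
        d -= handle(p)
    k = k + k
    d -= d > d
    log(p)
    return d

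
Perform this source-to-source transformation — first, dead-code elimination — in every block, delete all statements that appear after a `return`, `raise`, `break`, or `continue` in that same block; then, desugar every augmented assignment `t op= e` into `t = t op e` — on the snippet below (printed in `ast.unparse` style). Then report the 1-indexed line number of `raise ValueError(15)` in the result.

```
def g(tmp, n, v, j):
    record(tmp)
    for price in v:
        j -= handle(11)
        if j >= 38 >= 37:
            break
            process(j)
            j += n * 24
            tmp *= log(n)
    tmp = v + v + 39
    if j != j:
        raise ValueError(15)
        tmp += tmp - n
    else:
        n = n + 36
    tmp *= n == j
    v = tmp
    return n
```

9

Transformed code:
def g(tmp, n, v, j):
    record(tmp)
    for price in v:
        j = j - handle(11)
        if j >= 38 >= 37:
            break
    tmp = v + v + 39
    if j != j:
        raise ValueError(15)
    else:
        n = n + 36
    tmp = tmp * (n == j)
    v = tmp
    return n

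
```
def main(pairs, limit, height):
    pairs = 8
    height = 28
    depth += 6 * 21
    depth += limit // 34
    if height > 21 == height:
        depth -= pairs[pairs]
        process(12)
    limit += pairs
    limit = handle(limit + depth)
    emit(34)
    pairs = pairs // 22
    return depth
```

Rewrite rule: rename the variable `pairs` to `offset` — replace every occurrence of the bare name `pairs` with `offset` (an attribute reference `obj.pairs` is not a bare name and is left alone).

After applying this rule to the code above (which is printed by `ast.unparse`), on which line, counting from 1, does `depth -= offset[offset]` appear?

7

Transformed code:
def main(offset, limit, height):
    offset = 8
    height = 28
    depth += 6 * 21
    depth += limit // 34
    if height > 21 == height:
        depth -= offset[offset]
        process(12)
    limit += offset
    limit = handle(limit + depth)
    emit(34)
    offset = offset // 22
    return depth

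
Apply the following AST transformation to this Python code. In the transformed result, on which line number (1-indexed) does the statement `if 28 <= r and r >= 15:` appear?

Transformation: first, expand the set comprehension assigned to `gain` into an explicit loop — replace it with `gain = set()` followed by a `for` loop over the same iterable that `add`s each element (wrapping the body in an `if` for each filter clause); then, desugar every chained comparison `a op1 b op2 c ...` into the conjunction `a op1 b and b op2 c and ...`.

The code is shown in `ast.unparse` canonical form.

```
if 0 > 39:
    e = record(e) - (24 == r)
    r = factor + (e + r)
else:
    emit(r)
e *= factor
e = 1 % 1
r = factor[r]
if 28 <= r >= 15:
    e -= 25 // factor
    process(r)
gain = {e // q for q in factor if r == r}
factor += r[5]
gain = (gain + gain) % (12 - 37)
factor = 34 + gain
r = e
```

Transformed code:
if 0 > 39:
    e = record(e) - (24 == r)
    r = factor + (e + r)
else:
    emit(r)
e *= factor
e = 1 % 1
r = factor[r]
if 28 <= r and r >= 15:
    e -= 25 // factor
    process(r)
gain = set()
for q in factor:
    if r == r:
        gain.add(e // q)
factor += r[5]
gain = (gain + gain) % (12 - 37)
factor = 34 + gain
r = e

9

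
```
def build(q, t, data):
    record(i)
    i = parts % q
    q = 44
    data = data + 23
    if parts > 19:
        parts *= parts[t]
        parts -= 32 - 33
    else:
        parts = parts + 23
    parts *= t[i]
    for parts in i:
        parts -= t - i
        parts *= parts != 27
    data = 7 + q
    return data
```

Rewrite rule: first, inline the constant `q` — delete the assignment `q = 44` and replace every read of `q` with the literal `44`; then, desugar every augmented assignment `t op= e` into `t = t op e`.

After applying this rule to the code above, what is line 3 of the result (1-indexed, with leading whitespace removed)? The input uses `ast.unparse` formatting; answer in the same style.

i = parts % 44

Transformed code:
def build(q, t, data):
    record(i)
    i = parts % 44
    data = data + 23
    if parts > 19:
        parts = parts * parts[t]
        parts = parts - (32 - 33)
    else:
        parts = parts + 23
    parts = parts * t[i]
    for parts in i:
        parts = parts - (t - i)
        parts = parts * (parts != 27)
    data = 7 + 44
    return data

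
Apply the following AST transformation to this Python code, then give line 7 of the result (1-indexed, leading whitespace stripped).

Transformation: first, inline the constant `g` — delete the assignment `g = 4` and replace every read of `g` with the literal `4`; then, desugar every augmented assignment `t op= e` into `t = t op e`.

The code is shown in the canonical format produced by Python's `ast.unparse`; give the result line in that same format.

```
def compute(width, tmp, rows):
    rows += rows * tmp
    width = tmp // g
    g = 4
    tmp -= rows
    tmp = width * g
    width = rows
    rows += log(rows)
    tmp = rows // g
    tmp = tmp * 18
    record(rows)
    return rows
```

Transformed code:
def compute(width, tmp, rows):
    rows = rows + rows * tmp
    width = tmp // 4
    tmp = tmp - rows
    tmp = width * 4
    width = rows
    rows = rows + log(rows)
    tmp = rows // 4
    tmp = tmp * 18
    record(rows)
    return rows

rows = rows + log(rows)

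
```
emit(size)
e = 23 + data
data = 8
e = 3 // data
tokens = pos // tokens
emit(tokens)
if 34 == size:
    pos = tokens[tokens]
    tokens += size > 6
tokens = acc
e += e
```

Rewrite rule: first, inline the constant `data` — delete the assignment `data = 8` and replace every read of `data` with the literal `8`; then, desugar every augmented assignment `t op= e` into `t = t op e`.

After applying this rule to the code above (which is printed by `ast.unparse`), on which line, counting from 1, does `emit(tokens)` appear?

Transformed code:
emit(size)
e = 23 + 8
e = 3 // 8
tokens = pos // tokens
emit(tokens)
if 34 == size:
    pos = tokens[tokens]
    tokens = tokens + (size > 6)
tokens = acc
e = e + e

5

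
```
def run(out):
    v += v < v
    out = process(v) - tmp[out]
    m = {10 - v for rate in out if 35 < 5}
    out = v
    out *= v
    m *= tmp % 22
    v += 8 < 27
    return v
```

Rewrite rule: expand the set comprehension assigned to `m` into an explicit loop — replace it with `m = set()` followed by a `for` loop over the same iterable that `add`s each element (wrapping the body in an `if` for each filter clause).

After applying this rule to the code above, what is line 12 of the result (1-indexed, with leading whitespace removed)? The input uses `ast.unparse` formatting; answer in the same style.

Transformed code:
def run(out):
    v += v < v
    out = process(v) - tmp[out]
    m = set()
    for rate in out:
        if 35 < 5:
            m.add(10 - v)
    out = v
    out *= v
    m *= tmp % 22
    v += 8 < 27
    return v

return v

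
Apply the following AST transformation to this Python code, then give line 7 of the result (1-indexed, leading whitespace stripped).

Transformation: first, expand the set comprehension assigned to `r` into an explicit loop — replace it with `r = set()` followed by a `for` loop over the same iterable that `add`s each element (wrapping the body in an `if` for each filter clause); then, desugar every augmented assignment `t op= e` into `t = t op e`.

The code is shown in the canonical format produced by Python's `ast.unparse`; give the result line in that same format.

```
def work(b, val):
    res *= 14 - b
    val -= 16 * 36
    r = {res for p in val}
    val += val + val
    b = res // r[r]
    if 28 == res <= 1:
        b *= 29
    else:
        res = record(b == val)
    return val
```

Transformed code:
def work(b, val):
    res = res * (14 - b)
    val = val - 16 * 36
    r = set()
    for p in val:
        r.add(res)
    val = val + (val + val)
    b = res // r[r]
    if 28 == res <= 1:
        b = b * 29
    else:
        res = record(b == val)
    return val

val = val + (val + val)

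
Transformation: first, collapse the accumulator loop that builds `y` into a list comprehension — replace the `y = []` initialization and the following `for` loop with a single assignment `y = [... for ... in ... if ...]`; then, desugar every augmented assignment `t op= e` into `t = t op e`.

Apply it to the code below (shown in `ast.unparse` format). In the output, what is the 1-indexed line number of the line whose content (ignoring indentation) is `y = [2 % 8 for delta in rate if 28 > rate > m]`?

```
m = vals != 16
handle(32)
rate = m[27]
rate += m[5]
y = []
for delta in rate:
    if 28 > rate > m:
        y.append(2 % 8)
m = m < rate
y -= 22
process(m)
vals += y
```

Transformed code:
m = vals != 16
handle(32)
rate = m[27]
rate = rate + m[5]
y = [2 % 8 for delta in rate if 28 > rate > m]
m = m < rate
y = y - 22
process(m)
vals = vals + y

5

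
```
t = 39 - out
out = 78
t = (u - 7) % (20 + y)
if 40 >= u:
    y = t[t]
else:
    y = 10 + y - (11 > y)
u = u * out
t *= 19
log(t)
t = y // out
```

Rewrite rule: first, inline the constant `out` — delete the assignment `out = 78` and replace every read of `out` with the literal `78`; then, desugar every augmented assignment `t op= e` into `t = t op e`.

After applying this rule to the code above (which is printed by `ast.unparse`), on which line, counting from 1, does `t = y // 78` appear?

Transformed code:
t = 39 - 78
t = (u - 7) % (20 + y)
if 40 >= u:
    y = t[t]
else:
    y = 10 + y - (11 > y)
u = u * 78
t = t * 19
log(t)
t = y // 78

10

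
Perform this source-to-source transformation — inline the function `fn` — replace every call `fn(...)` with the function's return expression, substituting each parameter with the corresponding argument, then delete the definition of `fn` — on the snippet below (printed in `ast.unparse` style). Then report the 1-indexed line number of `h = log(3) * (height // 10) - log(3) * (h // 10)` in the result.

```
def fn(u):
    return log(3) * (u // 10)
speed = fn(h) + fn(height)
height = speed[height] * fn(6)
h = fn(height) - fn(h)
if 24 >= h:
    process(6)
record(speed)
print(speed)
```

3

Transformed code:
speed = log(3) * (h // 10) + log(3) * (height // 10)
height = speed[height] * (log(3) * (6 // 10))
h = log(3) * (height // 10) - log(3) * (h // 10)
if 24 >= h:
    process(6)
record(speed)
print(speed)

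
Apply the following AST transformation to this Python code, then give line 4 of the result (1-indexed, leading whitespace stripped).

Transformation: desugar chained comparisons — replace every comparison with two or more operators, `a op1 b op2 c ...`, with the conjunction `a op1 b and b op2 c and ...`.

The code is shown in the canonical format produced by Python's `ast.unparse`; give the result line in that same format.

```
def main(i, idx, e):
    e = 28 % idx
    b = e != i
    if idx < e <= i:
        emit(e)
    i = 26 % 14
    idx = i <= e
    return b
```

if idx < e and e <= i:

Transformed code:
def main(i, idx, e):
    e = 28 % idx
    b = e != i
    if idx < e and e <= i:
        emit(e)
    i = 26 % 14
    idx = i <= e
    return b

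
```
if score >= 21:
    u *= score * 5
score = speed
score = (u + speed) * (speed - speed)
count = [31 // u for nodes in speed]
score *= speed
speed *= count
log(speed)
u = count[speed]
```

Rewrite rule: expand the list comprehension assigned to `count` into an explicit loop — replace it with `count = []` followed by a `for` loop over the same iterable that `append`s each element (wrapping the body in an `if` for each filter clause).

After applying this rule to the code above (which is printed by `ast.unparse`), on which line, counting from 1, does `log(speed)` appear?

10

Transformed code:
if score >= 21:
    u *= score * 5
score = speed
score = (u + speed) * (speed - speed)
count = []
for nodes in speed:
    count.append(31 // u)
score *= speed
speed *= count
log(speed)
u = count[speed]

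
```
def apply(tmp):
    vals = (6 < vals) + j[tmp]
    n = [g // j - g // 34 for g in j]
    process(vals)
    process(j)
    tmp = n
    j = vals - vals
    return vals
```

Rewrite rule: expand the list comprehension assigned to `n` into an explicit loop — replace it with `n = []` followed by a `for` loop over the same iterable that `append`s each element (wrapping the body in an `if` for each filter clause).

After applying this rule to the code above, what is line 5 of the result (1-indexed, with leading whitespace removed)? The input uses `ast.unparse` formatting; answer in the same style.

Transformed code:
def apply(tmp):
    vals = (6 < vals) + j[tmp]
    n = []
    for g in j:
        n.append(g // j - g // 34)
    process(vals)
    process(j)
    tmp = n
    j = vals - vals
    return vals

n.append(g // j - g // 34)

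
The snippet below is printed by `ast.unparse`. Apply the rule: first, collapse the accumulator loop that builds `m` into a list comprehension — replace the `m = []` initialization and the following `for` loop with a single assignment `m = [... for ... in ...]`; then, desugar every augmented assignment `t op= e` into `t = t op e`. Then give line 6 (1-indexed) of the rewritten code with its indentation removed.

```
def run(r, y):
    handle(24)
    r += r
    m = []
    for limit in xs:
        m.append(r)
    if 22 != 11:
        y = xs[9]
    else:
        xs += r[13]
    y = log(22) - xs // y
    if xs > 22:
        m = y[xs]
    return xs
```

Transformed code:
def run(r, y):
    handle(24)
    r = r + r
    m = [r for limit in xs]
    if 22 != 11:
        y = xs[9]
    else:
        xs = xs + r[13]
    y = log(22) - xs // y
    if xs > 22:
        m = y[xs]
    return xs

y = xs[9]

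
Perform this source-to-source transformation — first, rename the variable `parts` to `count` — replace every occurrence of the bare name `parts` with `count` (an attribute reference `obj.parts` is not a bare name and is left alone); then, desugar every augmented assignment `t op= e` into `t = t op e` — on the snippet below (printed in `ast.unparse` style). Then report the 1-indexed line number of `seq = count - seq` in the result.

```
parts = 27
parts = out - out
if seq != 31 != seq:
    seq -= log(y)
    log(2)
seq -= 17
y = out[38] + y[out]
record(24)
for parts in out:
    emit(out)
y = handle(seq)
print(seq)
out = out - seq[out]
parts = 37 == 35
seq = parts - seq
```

15

Transformed code:
count = 27
count = out - out
if seq != 31 != seq:
    seq = seq - log(y)
    log(2)
seq = seq - 17
y = out[38] + y[out]
record(24)
for count in out:
    emit(out)
y = handle(seq)
print(seq)
out = out - seq[out]
count = 37 == 35
seq = count - seq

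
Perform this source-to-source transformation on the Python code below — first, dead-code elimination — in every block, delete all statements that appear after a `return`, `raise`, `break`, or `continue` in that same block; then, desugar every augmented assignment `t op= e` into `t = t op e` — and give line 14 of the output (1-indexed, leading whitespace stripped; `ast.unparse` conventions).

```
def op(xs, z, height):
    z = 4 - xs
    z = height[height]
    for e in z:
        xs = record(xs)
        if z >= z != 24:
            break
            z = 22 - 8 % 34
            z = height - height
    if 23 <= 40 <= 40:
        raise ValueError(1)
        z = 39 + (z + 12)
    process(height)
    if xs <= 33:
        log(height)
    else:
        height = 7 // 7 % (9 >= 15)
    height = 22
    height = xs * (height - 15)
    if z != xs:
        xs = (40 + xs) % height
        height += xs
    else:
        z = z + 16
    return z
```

height = 7 // 7 % (9 >= 15)

Transformed code:
def op(xs, z, height):
    z = 4 - xs
    z = height[height]
    for e in z:
        xs = record(xs)
        if z >= z != 24:
            break
    if 23 <= 40 <= 40:
        raise ValueError(1)
    process(height)
    if xs <= 33:
        log(height)
    else:
        height = 7 // 7 % (9 >= 15)
    height = 22
    height = xs * (height - 15)
    if z != xs:
        xs = (40 + xs) % height
        height = height + xs
    else:
        z = z + 16
    return z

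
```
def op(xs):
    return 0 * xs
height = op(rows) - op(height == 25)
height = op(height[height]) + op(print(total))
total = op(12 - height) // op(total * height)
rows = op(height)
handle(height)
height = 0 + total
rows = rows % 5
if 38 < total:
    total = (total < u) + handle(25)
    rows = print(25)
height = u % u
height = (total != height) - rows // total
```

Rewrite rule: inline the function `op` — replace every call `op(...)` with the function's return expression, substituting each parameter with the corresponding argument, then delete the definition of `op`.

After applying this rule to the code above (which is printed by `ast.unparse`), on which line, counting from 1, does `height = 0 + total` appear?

Transformed code:
height = 0 * rows - 0 * (height == 25)
height = 0 * height[height] + 0 * print(total)
total = 0 * (12 - height) // (0 * (total * height))
rows = 0 * height
handle(height)
height = 0 + total
rows = rows % 5
if 38 < total:
    total = (total < u) + handle(25)
    rows = print(25)
height = u % u
height = (total != height) - rows // total

6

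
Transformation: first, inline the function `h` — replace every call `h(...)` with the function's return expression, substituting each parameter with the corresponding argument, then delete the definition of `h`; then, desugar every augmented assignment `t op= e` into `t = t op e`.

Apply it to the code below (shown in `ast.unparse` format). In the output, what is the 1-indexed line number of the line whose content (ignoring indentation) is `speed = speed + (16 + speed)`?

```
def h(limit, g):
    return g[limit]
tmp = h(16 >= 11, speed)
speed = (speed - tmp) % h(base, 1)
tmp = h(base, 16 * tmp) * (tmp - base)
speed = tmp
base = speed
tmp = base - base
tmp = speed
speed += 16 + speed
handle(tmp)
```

Transformed code:
tmp = speed[16 >= 11]
speed = (speed - tmp) % 1[base]
tmp = (16 * tmp)[base] * (tmp - base)
speed = tmp
base = speed
tmp = base - base
tmp = speed
speed = speed + (16 + speed)
handle(tmp)

8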